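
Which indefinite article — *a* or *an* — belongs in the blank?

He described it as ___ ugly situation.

The indefinite article is chosen by the initial *sound* of the following word, not its spelling.
*ugly* begins with the sound /ʌ/ (u pronounced /ʌ/) — a vowel sound.
So the article is *an*: He described it as an ugly situation.

an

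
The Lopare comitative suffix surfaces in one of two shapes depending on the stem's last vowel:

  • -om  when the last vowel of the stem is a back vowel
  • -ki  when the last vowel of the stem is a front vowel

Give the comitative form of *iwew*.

The last vowel of *iwew* is /e/, which is a front vowel, so the suffix is -ki, giving *iwewki*.

iwewki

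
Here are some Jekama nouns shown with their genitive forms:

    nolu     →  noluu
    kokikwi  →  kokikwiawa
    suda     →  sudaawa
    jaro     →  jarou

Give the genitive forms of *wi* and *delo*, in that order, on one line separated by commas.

wiawa, delou

Looking at the last vowel of each stem: -u when the last vowel of the stem is a rounded vowel (*nolu*, *jaro*); -awa when the last vowel of the stem is an unrounded vowel (*kokikwi*, *suda*).
*wi* — last vowel /i/ (an unrounded vowel) → -awa → *wiawa*.
*delo*: last vowel = /o/, a rounded vowel → -u → *delou*.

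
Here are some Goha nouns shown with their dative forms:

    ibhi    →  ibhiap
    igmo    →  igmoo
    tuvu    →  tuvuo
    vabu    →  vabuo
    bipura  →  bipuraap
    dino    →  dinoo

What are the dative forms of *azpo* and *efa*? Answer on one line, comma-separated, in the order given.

azpoo, efaap

The alternation tracks the last vowel of the stem — -o when the last vowel of the stem is a rounded vowel (*igmo*, *tuvu*, *vabu*, *dino*); -ap when the last vowel of the stem is an unrounded vowel (*ibhi*, *bipura*).
The last vowel of *azpo* is /o/, which is a rounded vowel, so the suffix is -o, giving *azpoo*.
Since the last vowel of *efa* is /a/ (an unrounded vowel), it takes -ap, giving *efaap*.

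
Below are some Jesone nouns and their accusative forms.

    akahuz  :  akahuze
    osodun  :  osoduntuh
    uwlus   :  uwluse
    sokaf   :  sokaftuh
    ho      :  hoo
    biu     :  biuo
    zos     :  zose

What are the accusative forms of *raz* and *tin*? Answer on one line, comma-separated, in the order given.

The alternation tracks the final sound of the stem — -e when the stem ends in a sibilant (*akahuz*, *uwlus*, *zos*); -tuh when the stem ends in a non-sibilant consonant (*osodun*, *sokaf*); -o when the stem ends in a vowel (*ho*, *biu*).
*raz* — final sound /z/ (a sibilant) → -e → *raze*.
The final sound of *tin* is /n/, which is a non-sibilant consonant, so the suffix is -tuh, giving *tintuh*.

raze, tintuh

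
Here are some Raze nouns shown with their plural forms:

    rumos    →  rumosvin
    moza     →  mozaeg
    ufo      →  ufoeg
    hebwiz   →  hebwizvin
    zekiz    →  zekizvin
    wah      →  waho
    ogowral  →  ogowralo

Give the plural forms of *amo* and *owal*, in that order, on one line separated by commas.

amoeg, owalo

Looking at the final sound of each stem: -vin when the stem ends in a sibilant (*rumos*, *hebwiz*, *zekiz*); -o when the stem ends in a non-sibilant consonant (*wah*, *ogowral*); -eg when the stem ends in a vowel (*moza*, *ufo*).
*amo*: final sound = /o/, a vowel → -eg → *amoeg*.
The final sound of *owal* is /l/, which is a non-sibilant consonant, so the suffix is -o, giving *owalo*.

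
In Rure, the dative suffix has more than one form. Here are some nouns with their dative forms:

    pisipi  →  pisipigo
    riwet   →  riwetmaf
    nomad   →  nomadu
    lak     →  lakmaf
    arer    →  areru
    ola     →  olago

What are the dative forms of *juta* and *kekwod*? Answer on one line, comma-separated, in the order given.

jutago, kekwodu

The alternation tracks the final sound of the stem — -maf when the stem ends in a voiceless consonant (*riwet*, *lak*); -u when the stem ends in a voiced consonant (*nomad*, *arer*); -go when the stem ends in a vowel (*pisipi*, *ola*).
The final sound of *juta* is /a/, which is a vowel, so the suffix is -go, giving *jutago*.
The final sound of *kekwod* is /d/, which is a voiced consonant, so the suffix is -u, giving *kekwodu*.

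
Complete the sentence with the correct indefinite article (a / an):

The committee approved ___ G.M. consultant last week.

The indefinite article is chosen by the initial *sound* of the following word, not its spelling.
The initialism *G.M.* is read letter by letter; the first letter, G, is pronounced /dʒiː/, which begins with a consonant sound.
So the article is *a*: The committee approved a G.M. consultant last week.

a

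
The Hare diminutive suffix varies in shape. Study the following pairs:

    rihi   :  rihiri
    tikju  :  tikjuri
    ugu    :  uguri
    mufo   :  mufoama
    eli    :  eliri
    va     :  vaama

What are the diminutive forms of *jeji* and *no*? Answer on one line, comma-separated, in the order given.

jejiri, noama

The pattern is height harmony: -ri when the last vowel of the stem is a high vowel (*rihi*, *tikju*, *ugu*, *eli*); -ama when the last vowel of the stem is a non-high vowel (*mufo*, *va*).
*jeji* — last vowel /i/ (a high vowel) → -ri → *jejiri*.
Since the last vowel of *no* is /o/ (a non-high vowel), it takes -ama, giving *noama*.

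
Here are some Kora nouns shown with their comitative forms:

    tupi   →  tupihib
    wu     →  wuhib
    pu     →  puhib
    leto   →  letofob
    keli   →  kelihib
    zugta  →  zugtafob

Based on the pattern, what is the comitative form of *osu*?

The pattern is height harmony: -hib when the last vowel of the stem is a high vowel (*tupi*, *wu*, *pu*, *keli*); -fob when the last vowel of the stem is a non-high vowel (*leto*, *zugta*).
*osu*: last vowel = /u/, a high vowel → -hib → *osuhib*.

osuhib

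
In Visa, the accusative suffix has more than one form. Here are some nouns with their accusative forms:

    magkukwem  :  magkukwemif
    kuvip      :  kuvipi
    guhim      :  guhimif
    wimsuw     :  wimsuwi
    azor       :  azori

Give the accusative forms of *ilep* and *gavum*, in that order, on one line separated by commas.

The alternation tracks the final consonant of the stem — -if when the stem ends in a nasal (*magkukwem*, *guhim*); -i when the stem ends in a non-nasal consonant (*kuvip*, *wimsuw*, *azor*).
Since the final consonant of *ilep* is /p/ (non-nasal), it takes -i, giving *ilepi*.
*gavum*: final consonant = /m/, a nasal → -if → *gavumif*.

ilepi, gavumif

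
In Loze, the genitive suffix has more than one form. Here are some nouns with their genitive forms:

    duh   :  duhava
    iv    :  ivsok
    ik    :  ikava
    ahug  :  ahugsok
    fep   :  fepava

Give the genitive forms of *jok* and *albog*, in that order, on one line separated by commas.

jokava, albogsok

The suffix is conditioned by the final consonant: -ava when the stem ends in a voiceless consonant (*duh*, *ik*, *fep*); -sok when the stem ends in a voiced consonant (*iv*, *ahug*).
The final consonant of *jok* is /k/, which is voiceless, so the suffix is -ava, giving *jokava*.
Since the final consonant of *albog* is /g/ (voiced), it takes -sok, giving *albogsok*.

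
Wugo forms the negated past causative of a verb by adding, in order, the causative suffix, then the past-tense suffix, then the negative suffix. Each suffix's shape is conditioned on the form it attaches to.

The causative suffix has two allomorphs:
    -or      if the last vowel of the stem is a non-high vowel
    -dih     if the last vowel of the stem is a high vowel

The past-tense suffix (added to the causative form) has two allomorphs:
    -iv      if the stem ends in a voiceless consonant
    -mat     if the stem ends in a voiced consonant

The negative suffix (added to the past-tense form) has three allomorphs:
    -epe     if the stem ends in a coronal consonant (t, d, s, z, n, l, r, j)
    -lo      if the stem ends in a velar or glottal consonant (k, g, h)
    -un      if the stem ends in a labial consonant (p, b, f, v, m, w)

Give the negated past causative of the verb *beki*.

bekidihivun

The last vowel of *beki* is /i/, which is a high vowel, so the causative suffix is -dih, giving *bekidih*.
The causative form *bekidih* — final consonant /h/ (voiceless) → -iv → *bekidihiv*.
The past-tense form *bekidihiv* — final consonant /v/ (labial) → -un → *bekidihivun*.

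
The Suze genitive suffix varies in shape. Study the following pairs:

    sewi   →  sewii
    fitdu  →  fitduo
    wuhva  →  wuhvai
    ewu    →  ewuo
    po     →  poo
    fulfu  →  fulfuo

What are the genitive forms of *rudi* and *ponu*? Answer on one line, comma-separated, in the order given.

rudii, ponuo

The pattern is rounding harmony: -o when the last vowel of the stem is a rounded vowel (*fitdu*, *ewu*, *po*, *fulfu*); -i when the last vowel of the stem is an unrounded vowel (*sewi*, *wuhva*).
Since the last vowel of *rudi* is /i/ (an unrounded vowel), it takes -i, giving *rudii*.
*ponu* — last vowel /u/ (a rounded vowel) → -o → *ponuo*.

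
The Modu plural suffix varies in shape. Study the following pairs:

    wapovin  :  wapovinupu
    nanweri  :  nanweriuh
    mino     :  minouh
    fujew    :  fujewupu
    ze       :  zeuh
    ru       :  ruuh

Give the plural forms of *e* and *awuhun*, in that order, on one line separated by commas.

euh, awuhunupu

The pattern is consonant vs. vowel: -upu when the stem ends in a consonant (*wapovin*, *fujew*); -uh when the stem ends in a vowel (*nanweri*, *mino*, *ze*, *ru*).
The final sound of *e* is /e/, which is a vowel, so the suffix is -uh, giving *euh*.
Since the final sound of *awuhun* is /n/ (a consonant), it takes -upu, giving *awuhunupu*.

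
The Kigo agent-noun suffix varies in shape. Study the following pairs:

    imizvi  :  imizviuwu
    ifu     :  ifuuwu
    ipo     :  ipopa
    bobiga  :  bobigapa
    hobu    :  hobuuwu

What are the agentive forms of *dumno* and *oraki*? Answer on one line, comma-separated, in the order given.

dumnopa, orakiuwu

The alternation tracks the last vowel of the stem — -uwu when the last vowel of the stem is a high vowel (*imizvi*, *ifu*, *hobu*); -pa when the last vowel of the stem is a non-high vowel (*ipo*, *bobiga*).
*dumno*: last vowel = /o/, a non-high vowel → -pa → *dumnopa*.
*oraki* — last vowel /i/ (a high vowel) → -uwu → *orakiuwu*.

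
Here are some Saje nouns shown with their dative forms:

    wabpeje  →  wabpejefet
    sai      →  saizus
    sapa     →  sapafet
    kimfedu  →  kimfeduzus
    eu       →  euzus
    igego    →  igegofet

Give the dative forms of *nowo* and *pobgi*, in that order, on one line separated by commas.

nowofet, pobgizus

The pattern is height harmony: -zus when the last vowel of the stem is a high vowel (*sai*, *kimfedu*, *eu*); -fet when the last vowel of the stem is a non-high vowel (*wabpeje*, *sapa*, *igego*).
Since the last vowel of *nowo* is /o/ (a non-high vowel), it takes -fet, giving *nowofet*.
*pobgi* — last vowel /i/ (a high vowel) → -zus → *pobgizus*.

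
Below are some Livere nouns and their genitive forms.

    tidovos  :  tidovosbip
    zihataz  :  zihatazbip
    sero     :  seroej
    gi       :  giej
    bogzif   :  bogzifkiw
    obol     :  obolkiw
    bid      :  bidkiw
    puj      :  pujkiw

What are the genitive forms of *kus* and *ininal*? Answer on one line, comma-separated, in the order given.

Looking at the final sound of each stem: -bip when the stem ends in a sibilant (*tidovos*, *zihataz*); -kiw when the stem ends in a non-sibilant consonant (*bogzif*, *obol*, *bid*, *puj*); -ej when the stem ends in a vowel (*sero*, *gi*).
*kus*: final sound = /s/, a sibilant → -bip → *kusbip*.
*ininal* — final sound /l/ (a non-sibilant consonant) → -kiw → *ininalkiw*.

kusbip, ininalkiw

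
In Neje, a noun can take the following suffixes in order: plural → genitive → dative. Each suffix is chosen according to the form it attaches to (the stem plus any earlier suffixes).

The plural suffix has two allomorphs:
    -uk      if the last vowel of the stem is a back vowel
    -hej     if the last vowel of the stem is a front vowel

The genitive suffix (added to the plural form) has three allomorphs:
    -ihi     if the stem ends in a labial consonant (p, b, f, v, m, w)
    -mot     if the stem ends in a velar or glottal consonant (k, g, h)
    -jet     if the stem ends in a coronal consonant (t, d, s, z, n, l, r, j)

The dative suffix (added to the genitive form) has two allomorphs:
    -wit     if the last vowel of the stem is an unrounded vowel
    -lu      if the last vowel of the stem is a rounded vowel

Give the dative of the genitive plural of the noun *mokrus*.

*mokrus* — last vowel /u/ (a back vowel) → -uk → *mokrusuk*.
The plural form *mokrusuk* — final consonant /k/ (velar/glottal) → -mot → *mokrusukmot*.
Since the last vowel of the genitive form *mokrusukmot* is /o/ (a rounded vowel), it takes -lu, giving *mokrusukmotlu*.

mokrusukmotlu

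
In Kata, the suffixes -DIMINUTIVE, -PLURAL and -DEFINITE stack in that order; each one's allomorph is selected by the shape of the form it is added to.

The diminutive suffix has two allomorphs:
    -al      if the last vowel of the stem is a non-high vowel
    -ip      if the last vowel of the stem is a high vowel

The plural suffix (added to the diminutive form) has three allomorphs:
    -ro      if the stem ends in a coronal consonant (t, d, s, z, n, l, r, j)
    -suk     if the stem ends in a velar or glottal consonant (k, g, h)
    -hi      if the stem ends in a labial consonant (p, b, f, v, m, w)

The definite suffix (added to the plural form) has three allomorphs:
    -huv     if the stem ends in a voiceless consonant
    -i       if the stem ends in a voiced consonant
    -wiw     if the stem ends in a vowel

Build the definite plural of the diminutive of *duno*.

*duno*: last vowel = /o/, a non-high vowel → -al → *dunoal*.
The final consonant of the diminutive form *dunoal* is /l/, which is coronal, so the plural suffix is -ro, giving *dunoalro*.
Since the final sound of the plural form *dunoalro* is /o/ (a vowel), it takes -wiw, giving *dunoalrowiw*.

dunoalrowiw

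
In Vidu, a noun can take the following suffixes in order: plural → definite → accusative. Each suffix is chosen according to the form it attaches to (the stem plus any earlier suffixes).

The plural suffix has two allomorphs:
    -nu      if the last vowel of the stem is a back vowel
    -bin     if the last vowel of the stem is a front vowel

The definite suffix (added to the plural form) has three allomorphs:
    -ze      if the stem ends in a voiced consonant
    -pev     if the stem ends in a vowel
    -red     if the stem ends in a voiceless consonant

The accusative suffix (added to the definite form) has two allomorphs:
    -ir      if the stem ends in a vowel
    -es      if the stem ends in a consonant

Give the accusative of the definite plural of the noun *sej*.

sejbinzeir

Since the last vowel of *sej* is /e/ (a front vowel), it takes -bin, giving *sejbin*.
Since the final sound of the plural form *sejbin* is /n/ (a voiced consonant), it takes -ze, giving *sejbinze*.
The final sound of the definite form *sejbinze* is /e/, which is a vowel, so the accusative suffix is -ir, giving *sejbinzeir*.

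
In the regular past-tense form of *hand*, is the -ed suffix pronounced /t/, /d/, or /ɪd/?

/ɪd/

The stem *hand* ends in /t/ or /d/.
The -ed suffix is realized as /ɪd/ after /t, d/; as /t/ after other voiceless consonants; and as /d/ after other voiced sounds.
So -ed on *hand* is pronounced /ɪd/.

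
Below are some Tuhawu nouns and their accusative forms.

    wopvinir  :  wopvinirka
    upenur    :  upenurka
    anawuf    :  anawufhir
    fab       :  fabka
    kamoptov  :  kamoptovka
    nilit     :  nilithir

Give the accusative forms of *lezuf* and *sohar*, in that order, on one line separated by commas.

The suffix is conditioned by the final consonant: -hir when the stem ends in a voiceless consonant (*anawuf*, *nilit*); -ka when the stem ends in a voiced consonant (*wopvinir*, *upenur*, *fab*, *kamoptov*).
*lezuf*: final consonant = /f/, voiceless → -hir → *lezufhir*.
Since the final consonant of *sohar* is /r/ (voiced), it takes -ka, giving *soharka*.

lezufhir, soharka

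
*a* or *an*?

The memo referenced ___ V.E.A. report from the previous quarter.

The indefinite article is chosen by the initial *sound* of the following word, not its spelling.
The initialism *V.E.A.* is read letter by letter; the first letter, V, is pronounced /viː/, which begins with a consonant sound.
So the article is *a*: The memo referenced a V.E.A. report from the previous quarter.

a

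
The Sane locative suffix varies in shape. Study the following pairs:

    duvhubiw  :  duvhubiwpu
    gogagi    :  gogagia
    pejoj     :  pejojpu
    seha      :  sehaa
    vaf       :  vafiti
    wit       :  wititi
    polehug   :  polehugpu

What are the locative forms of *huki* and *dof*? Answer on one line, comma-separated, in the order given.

The suffix is conditioned by the final sound: -iti when the stem ends in a voiceless consonant (*vaf*, *wit*); -pu when the stem ends in a voiced consonant (*duvhubiw*, *pejoj*, *polehug*); -a when the stem ends in a vowel (*gogagi*, *seha*).
The final sound of *huki* is /i/, which is a vowel, so the suffix is -a, giving *hukia*.
Since the final sound of *dof* is /f/ (a voiceless consonant), it takes -iti, giving *dofiti*.

hukia, dofiti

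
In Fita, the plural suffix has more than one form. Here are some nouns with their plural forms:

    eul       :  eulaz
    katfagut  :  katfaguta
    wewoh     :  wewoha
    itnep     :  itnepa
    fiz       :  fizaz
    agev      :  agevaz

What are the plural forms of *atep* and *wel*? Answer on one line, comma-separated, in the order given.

atepa, welaz

The suffix is conditioned by the final consonant: -a when the stem ends in a voiceless consonant (*katfagut*, *wewoh*, *itnep*); -az when the stem ends in a voiced consonant (*eul*, *fiz*, *agev*).
Since the final consonant of *atep* is /p/ (voiceless), it takes -a, giving *atepa*.
The final consonant of *wel* is /l/, which is voiced, so the suffix is -az, giving *welaz*.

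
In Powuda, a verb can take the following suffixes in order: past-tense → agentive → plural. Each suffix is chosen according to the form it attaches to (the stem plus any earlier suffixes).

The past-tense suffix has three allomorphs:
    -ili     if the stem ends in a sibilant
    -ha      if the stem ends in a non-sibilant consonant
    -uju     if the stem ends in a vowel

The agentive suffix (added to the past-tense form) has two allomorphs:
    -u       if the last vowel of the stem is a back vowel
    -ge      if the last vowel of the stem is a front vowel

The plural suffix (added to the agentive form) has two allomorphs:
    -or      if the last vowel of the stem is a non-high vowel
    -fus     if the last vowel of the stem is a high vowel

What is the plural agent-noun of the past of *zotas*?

Since the final sound of *zotas* is /s/ (a sibilant), it takes -ili, giving *zotasili*.
The past-tense form *zotasili* — last vowel /i/ (a front vowel) → -ge → *zotasilige*.
The agentive form *zotasilige*: last vowel = /e/, a non-high vowel → -or → *zotasiligeor*.

zotasiligeor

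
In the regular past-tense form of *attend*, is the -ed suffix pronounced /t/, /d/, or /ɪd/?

/ɪd/

The stem *attend* ends in /t/ or /d/.
The -ed suffix is realized as /ɪd/ after /t, d/; as /t/ after other voiceless consonants; and as /d/ after other voiced sounds.
So -ed on *attend* is pronounced /ɪd/.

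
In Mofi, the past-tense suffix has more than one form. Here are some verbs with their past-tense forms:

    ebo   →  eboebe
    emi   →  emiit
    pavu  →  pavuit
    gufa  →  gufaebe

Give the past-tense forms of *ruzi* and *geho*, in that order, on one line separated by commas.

The suffix is conditioned by the last vowel: -it when the last vowel of the stem is a high vowel (*emi*, *pavu*); -ebe when the last vowel of the stem is a non-high vowel (*ebo*, *gufa*).
*ruzi*: last vowel = /i/, a high vowel → -it → *ruziit*.
*geho* — last vowel /o/ (a non-high vowel) → -ebe → *gehoebe*.

ruziit, gehoebe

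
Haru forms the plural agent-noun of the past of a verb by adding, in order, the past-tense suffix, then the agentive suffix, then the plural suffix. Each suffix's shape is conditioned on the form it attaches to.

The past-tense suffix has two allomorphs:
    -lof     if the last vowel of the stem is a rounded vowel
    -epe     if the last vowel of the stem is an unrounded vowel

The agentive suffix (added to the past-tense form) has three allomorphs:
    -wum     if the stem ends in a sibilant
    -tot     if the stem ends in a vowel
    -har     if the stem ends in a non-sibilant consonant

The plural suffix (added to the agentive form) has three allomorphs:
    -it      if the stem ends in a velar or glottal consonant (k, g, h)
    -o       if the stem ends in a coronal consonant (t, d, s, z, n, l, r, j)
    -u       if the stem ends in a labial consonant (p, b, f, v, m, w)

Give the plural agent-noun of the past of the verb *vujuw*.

vujuwlofharo

*vujuw*: last vowel = /u/, a rounded vowel → -lof → *vujuwlof*.
The past-tense form *vujuwlof*: final sound = /f/, a non-sibilant consonant → -har → *vujuwlofhar*.
The agentive form *vujuwlofhar*: final consonant = /r/, coronal → -o → *vujuwlofharo*.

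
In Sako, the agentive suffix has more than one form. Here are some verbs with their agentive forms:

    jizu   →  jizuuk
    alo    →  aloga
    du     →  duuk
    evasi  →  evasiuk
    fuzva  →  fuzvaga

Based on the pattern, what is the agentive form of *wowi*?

The pattern is height harmony: -uk when the last vowel of the stem is a high vowel (*jizu*, *du*, *evasi*); -ga when the last vowel of the stem is a non-high vowel (*alo*, *fuzva*).
Since the last vowel of *wowi* is /i/ (a high vowel), it takes -uk, giving *wowiuk*.

wowiuk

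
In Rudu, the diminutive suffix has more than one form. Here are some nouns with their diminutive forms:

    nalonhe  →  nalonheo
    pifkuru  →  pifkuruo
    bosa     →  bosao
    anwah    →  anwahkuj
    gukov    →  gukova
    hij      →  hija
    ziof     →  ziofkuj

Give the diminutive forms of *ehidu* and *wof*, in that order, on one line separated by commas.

Looking at the final sound of each stem: -kuj when the stem ends in a voiceless consonant (*anwah*, *ziof*); -a when the stem ends in a voiced consonant (*gukov*, *hij*); -o when the stem ends in a vowel (*nalonhe*, *pifkuru*, *bosa*).
*ehidu*: final sound = /u/, a vowel → -o → *ehiduo*.
Since the final sound of *wof* is /f/ (a voiceless consonant), it takes -kuj, giving *wofkuj*.

ehiduo, wofkuj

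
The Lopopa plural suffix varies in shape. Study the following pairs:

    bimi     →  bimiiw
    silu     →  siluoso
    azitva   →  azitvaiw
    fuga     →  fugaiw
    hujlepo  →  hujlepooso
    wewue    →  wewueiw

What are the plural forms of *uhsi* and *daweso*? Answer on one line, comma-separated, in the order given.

The pattern is rounding harmony: -oso when the last vowel of the stem is a rounded vowel (*silu*, *hujlepo*); -iw when the last vowel of the stem is an unrounded vowel (*bimi*, *azitva*, *fuga*, *wewue*).
*uhsi* — last vowel /i/ (an unrounded vowel) → -iw → *uhsiiw*.
Since the last vowel of *daweso* is /o/ (a rounded vowel), it takes -oso, giving *dawesooso*.

uhsiiw, dawesooso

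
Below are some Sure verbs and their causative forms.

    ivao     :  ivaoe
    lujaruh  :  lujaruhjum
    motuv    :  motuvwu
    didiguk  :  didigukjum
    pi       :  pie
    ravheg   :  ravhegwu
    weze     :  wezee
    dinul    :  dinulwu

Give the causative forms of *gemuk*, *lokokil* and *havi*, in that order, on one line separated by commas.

gemukjum, lokokilwu, havie

Looking at the final sound of each stem: -jum when the stem ends in a voiceless consonant (*lujaruh*, *didiguk*); -wu when the stem ends in a voiced consonant (*motuv*, *ravheg*, *dinul*); -e when the stem ends in a vowel (*ivao*, *pi*, *weze*).
Since the final sound of *gemuk* is /k/ (a voiceless consonant), it takes -jum, giving *gemukjum*.
*lokokil*: final sound = /l/, a voiced consonant → -wu → *lokokilwu*.
Since the final sound of *havi* is /i/ (a vowel), it takes -e, giving *havie*.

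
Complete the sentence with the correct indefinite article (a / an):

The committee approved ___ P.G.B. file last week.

The indefinite article is chosen by the initial *sound* of the following word, not its spelling.
The initialism *P.G.B.* is read letter by letter; the first letter, P, is pronounced /piː/, which begins with a consonant sound.
So the article is *a*: The committee approved a P.G.B. file last week.

a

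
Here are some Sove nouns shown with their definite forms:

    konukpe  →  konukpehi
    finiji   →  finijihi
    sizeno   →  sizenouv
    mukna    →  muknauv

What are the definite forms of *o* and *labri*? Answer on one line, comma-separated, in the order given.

The alternation tracks the last vowel of the stem — -hi when the last vowel of the stem is a front vowel (*konukpe*, *finiji*); -uv when the last vowel of the stem is a back vowel (*sizeno*, *mukna*).
The last vowel of *o* is /o/, which is a back vowel, so the suffix is -uv, giving *ouv*.
Since the last vowel of *labri* is /i/ (a front vowel), it takes -hi, giving *labrihi*.

ouv, labrihi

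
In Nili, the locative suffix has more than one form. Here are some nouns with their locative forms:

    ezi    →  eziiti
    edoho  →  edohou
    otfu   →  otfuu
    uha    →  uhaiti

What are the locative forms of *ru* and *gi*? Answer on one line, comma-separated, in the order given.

ruu, giiti

Looking at the last vowel of each stem: -u when the last vowel of the stem is a rounded vowel (*edoho*, *otfu*); -iti when the last vowel of the stem is an unrounded vowel (*ezi*, *uha*).
Since the last vowel of *ru* is /u/ (a rounded vowel), it takes -u, giving *ruu*.
Since the last vowel of *gi* is /i/ (an unrounded vowel), it takes -iti, giving *giiti*.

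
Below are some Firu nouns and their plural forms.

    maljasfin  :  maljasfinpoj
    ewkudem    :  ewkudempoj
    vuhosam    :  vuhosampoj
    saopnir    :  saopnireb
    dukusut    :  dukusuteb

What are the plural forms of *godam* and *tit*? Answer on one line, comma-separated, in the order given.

The pattern is nasality of the final consonant: -poj when the stem ends in a nasal (*maljasfin*, *ewkudem*, *vuhosam*); -eb when the stem ends in a non-nasal consonant (*saopnir*, *dukusut*).
*godam* — final consonant /m/ (a nasal) → -poj → *godampoj*.
Since the final consonant of *tit* is /t/ (non-nasal), it takes -eb, giving *titeb*.

godampoj, titeb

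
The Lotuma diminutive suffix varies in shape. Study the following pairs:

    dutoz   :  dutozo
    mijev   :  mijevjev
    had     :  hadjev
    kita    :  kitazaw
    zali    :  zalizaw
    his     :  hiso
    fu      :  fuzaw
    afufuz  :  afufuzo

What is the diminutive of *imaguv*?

The alternation tracks the final sound of the stem — -o when the stem ends in a sibilant (*dutoz*, *his*, *afufuz*); -jev when the stem ends in a non-sibilant consonant (*mijev*, *had*); -zaw when the stem ends in a vowel (*kita*, *zali*, *fu*).
*imaguv* — final sound /v/ (a non-sibilant consonant) → -jev → *imaguvjev*.

imaguvjev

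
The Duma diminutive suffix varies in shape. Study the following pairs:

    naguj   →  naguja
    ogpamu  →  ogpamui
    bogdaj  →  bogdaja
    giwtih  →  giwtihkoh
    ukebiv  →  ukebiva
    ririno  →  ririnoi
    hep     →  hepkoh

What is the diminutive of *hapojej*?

The pattern is voicing of the final sound: -koh when the stem ends in a voiceless consonant (*giwtih*, *hep*); -a when the stem ends in a voiced consonant (*naguj*, *bogdaj*, *ukebiv*); -i when the stem ends in a vowel (*ogpamu*, *ririno*).
Since the final sound of *hapojej* is /j/ (a voiced consonant), it takes -a, giving *hapojeja*.

hapojeja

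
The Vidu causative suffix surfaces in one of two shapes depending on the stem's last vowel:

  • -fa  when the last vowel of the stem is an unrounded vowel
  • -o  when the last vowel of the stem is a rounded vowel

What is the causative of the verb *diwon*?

Since the last vowel of *diwon* is /o/ (a rounded vowel), it takes -o, giving *diwono*.

diwono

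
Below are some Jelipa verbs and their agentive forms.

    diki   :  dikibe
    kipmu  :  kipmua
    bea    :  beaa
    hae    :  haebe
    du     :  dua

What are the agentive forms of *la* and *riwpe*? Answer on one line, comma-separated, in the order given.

The suffix is conditioned by the last vowel: -be when the last vowel of the stem is a front vowel (*diki*, *hae*); -a when the last vowel of the stem is a back vowel (*kipmu*, *bea*, *du*).
Since the last vowel of *la* is /a/ (a back vowel), it takes -a, giving *laa*.
Since the last vowel of *riwpe* is /e/ (a front vowel), it takes -be, giving *riwpebe*.

laa, riwpebe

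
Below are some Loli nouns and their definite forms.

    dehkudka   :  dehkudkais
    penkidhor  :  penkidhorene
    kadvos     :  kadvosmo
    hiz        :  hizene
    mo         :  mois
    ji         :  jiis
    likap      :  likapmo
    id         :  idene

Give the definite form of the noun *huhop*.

huhopmo

Looking at the final sound of each stem: -mo when the stem ends in a voiceless consonant (*kadvos*, *likap*); -ene when the stem ends in a voiced consonant (*penkidhor*, *hiz*, *id*); -is when the stem ends in a vowel (*dehkudka*, *mo*, *ji*).
*huhop*: final sound = /p/, a voiceless consonant → -mo → *huhopmo*.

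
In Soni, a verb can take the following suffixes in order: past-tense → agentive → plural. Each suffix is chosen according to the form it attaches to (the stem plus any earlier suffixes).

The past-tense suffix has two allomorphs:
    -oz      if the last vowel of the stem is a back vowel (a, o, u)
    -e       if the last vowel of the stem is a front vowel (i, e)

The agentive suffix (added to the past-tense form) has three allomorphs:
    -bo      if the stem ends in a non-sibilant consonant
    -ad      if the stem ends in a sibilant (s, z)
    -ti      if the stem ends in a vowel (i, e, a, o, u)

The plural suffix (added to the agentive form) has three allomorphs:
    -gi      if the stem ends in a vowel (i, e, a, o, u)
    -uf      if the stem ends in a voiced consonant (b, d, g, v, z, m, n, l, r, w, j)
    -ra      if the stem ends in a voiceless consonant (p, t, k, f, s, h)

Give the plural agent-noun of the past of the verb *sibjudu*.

sibjuduozaduf

The last vowel of *sibjudu* is /u/, which is a back vowel, so the past-tense suffix is -oz, giving *sibjuduoz*.
The past-tense form *sibjuduoz*: final sound = /z/, a sibilant → -ad → *sibjuduozad*.
The final sound of the agentive form *sibjuduozad* is /d/, which is a voiced consonant, so the plural suffix is -uf, giving *sibjuduozaduf*.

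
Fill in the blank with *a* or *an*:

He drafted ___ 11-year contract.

an

The indefinite article is chosen by the initial *sound* of the following word, not its spelling.
The number *11* is spoken "eleven", beginning with /ɪˈlɛvən/ — a vowel sound.
So the article is *an*: He drafted an 11-year contract.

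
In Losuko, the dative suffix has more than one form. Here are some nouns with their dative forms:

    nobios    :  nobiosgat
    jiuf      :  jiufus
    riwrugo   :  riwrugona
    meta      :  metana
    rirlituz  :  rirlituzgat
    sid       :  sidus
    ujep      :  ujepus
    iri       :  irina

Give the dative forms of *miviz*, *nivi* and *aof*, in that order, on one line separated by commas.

The suffix is conditioned by the final sound: -gat when the stem ends in a sibilant (*nobios*, *rirlituz*); -us when the stem ends in a non-sibilant consonant (*jiuf*, *sid*, *ujep*); -na when the stem ends in a vowel (*riwrugo*, *meta*, *iri*).
Since the final sound of *miviz* is /z/ (a sibilant), it takes -gat, giving *mivizgat*.
The final sound of *nivi* is /i/, which is a vowel, so the suffix is -na, giving *nivina*.
Since the final sound of *aof* is /f/ (a non-sibilant consonant), it takes -us, giving *aofus*.

mivizgat, nivina, aofus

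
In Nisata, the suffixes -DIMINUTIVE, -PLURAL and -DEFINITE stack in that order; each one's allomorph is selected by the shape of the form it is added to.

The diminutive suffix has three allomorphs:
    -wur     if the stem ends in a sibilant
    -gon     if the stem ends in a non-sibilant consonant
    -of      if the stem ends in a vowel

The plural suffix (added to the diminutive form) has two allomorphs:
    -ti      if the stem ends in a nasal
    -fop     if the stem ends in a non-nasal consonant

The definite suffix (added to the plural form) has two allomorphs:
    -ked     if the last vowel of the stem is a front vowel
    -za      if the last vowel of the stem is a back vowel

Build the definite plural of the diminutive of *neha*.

Since the final sound of *neha* is /a/ (a vowel), it takes -of, giving *nehaof*.
The diminutive form *nehaof* — final consonant /f/ (non-nasal) → -fop → *nehaoffop*.
Since the last vowel of the plural form *nehaoffop* is /o/ (a back vowel), it takes -za, giving *nehaoffopza*.

nehaoffopza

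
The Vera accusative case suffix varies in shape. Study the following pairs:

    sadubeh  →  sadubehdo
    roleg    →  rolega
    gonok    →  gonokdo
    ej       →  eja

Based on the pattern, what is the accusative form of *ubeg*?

ubega

The suffix is conditioned by the final consonant: -do when the stem ends in a voiceless consonant (*sadubeh*, *gonok*); -a when the stem ends in a voiced consonant (*roleg*, *ej*).
Since the final consonant of *ubeg* is /g/ (voiced), it takes -a, giving *ubega*.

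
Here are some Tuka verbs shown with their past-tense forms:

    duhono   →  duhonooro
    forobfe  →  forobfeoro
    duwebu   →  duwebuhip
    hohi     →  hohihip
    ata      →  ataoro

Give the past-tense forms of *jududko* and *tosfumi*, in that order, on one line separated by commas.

The pattern is height harmony: -hip when the last vowel of the stem is a high vowel (*duwebu*, *hohi*); -oro when the last vowel of the stem is a non-high vowel (*duhono*, *forobfe*, *ata*).
*jududko*: last vowel = /o/, a non-high vowel → -oro → *jududkooro*.
The last vowel of *tosfumi* is /i/, which is a high vowel, so the suffix is -hip, giving *tosfumihip*.

jududkooro, tosfumihip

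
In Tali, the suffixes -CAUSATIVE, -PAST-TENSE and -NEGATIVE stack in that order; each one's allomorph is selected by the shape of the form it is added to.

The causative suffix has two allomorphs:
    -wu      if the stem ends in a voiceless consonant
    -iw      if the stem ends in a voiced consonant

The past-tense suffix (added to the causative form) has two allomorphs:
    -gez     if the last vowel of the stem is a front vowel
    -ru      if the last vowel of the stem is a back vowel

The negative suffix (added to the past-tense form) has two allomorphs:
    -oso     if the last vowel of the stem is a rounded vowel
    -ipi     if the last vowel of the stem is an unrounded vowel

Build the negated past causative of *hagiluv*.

The final consonant of *hagiluv* is /v/, which is voiced, so the causative suffix is -iw, giving *hagiluviw*.
The causative form *hagiluviw* — last vowel /i/ (a front vowel) → -gez → *hagiluviwgez*.
The past-tense form *hagiluviwgez* — last vowel /e/ (an unrounded vowel) → -ipi → *hagiluviwgezipi*.

hagiluviwgezipi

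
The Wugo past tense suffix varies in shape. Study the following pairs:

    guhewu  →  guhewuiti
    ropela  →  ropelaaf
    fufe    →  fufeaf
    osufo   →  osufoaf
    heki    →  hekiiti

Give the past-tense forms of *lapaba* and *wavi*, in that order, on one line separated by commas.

lapabaaf, waviiti

The pattern is height harmony: -iti when the last vowel of the stem is a high vowel (*guhewu*, *heki*); -af when the last vowel of the stem is a non-high vowel (*ropela*, *fufe*, *osufo*).
The last vowel of *lapaba* is /a/, which is a non-high vowel, so the suffix is -af, giving *lapabaaf*.
*wavi* — last vowel /i/ (a high vowel) → -iti → *waviiti*.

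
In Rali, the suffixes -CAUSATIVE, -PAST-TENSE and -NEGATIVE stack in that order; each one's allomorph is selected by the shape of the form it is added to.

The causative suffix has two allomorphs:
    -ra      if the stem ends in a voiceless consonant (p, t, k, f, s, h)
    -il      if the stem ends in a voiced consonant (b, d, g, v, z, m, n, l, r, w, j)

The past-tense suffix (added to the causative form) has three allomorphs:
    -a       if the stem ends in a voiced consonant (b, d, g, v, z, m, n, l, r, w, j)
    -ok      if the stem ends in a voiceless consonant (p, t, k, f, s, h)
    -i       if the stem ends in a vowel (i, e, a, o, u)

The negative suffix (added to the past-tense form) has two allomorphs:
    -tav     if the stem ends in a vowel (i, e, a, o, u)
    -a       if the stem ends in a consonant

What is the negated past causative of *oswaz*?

The final consonant of *oswaz* is /z/, which is voiced, so the causative suffix is -il, giving *oswazil*.
The causative form *oswazil*: final sound = /l/, a voiced consonant → -a → *oswazila*.
The past-tense form *oswazila* — final sound /a/ (a vowel) → -tav → *oswazilatav*.

oswazilatav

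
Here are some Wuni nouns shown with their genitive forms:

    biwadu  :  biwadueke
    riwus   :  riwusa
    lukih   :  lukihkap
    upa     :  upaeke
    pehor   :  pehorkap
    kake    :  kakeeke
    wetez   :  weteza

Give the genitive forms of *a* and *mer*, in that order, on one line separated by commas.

The alternation tracks the final sound of the stem — -a when the stem ends in a sibilant (*riwus*, *wetez*); -kap when the stem ends in a non-sibilant consonant (*lukih*, *pehor*); -eke when the stem ends in a vowel (*biwadu*, *upa*, *kake*).
*a*: final sound = /a/, a vowel → -eke → *aeke*.
*mer* — final sound /r/ (a non-sibilant consonant) → -kap → *merkap*.

aeke, merkap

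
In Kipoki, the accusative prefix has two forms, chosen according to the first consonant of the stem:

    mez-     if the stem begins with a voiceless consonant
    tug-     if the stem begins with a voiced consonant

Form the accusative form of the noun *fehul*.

The first consonant of *fehul* is /f/, which is voiceless, so the prefix is mez-, giving *mezfehul*.

mezfehul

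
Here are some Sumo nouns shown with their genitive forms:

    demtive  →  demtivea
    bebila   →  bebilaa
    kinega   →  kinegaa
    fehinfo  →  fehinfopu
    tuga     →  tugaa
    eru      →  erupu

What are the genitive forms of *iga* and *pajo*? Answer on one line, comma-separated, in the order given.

igaa, pajopu

Looking at the last vowel of each stem: -pu when the last vowel of the stem is a rounded vowel (*fehinfo*, *eru*); -a when the last vowel of the stem is an unrounded vowel (*demtive*, *bebila*, *kinega*, *tuga*).
*iga*: last vowel = /a/, an unrounded vowel → -a → *igaa*.
*pajo*: last vowel = /o/, a rounded vowel → -pu → *pajopu*.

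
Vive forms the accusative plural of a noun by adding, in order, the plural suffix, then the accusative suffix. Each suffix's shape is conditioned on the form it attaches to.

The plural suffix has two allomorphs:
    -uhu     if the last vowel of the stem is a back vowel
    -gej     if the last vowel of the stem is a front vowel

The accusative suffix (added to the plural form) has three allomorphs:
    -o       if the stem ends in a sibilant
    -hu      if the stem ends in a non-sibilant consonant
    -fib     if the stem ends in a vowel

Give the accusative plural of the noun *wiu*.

The last vowel of *wiu* is /u/, which is a back vowel, so the plural suffix is -uhu, giving *wiuuhu*.
The final sound of the plural form *wiuuhu* is /u/, which is a vowel, so the accusative suffix is -fib, giving *wiuuhufib*.

wiuuhufib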